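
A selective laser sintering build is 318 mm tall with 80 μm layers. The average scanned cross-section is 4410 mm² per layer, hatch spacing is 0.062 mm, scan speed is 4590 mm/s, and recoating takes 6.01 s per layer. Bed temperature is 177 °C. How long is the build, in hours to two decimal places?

Layers = ⌈318/0.08⌉ = 3975.
Hatch length per layer: 4410 / 0.062 → 71129 mm.
Per-layer scan time: 71129 / 4590 → 15.4965 s.
Layer cycle: 15.4965 + 6.01 → 21.5065 s.
3975 layers × 21.5065 s/layer = 85488.3375 s, i.e. 23.75 hours.

23.75 hours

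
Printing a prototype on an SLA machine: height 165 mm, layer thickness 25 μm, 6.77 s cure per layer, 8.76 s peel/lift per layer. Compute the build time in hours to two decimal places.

28.47 hours

Layers = ⌈165/0.025⌉ = 6600.
Cycle time = 6.77 + 8.76 = 15.53 s.
Total = 6600 × 15.53 = 102498 s = 28.47 hours.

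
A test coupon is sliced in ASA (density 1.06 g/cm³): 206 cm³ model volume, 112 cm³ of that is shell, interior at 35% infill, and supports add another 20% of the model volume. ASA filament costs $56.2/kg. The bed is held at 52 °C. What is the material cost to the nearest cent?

$11.09

Volume inside the shell = 206 − 112, so 94 cm³.
Infill volume = 0.35 × 94 = 32.9 cm³.
Support: 0.20 × 206 → 41.2 cm³.
Deposited volume = 112 + 32.9 + 41.2 = 186.1 cm³.
Mass = 186.1 × 1.06, so 197.266 g.
At $56.2/kg: 197.266/1000 × 56.2 = $11.09.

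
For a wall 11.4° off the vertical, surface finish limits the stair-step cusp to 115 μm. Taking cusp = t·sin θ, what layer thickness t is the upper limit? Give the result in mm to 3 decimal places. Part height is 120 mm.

Layer height = cusp / sin(11.4°) = 0.115 / 0.1977 = 0.582 mm.

0.582 mm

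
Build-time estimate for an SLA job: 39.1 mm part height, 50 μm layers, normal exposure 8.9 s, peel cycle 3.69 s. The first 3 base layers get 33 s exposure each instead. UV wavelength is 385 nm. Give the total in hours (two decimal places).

2.75 hours

Layer count = ceil(39.1 / 0.05) = 782.
Bottom layers = 3 × (33 + 3.69) = 110.07 s.
Normal layers: 779 × (8.9 + 3.69) → 9807.61 s.
Total = 110.07 + 9807.61 = 9917.68 s = 2.75 hours.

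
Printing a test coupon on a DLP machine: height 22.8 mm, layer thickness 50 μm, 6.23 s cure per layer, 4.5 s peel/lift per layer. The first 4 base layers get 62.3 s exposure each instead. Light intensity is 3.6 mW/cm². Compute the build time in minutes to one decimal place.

85.3 minutes

Layer count = ceil(22.8 / 0.05) = 456.
Burn-in layers: 4 × (62.3 + 4.5) → 267.2 s.
Remaining layers = 452 × (6.23 + 4.5), so 4849.96 s.
Sum: 267.2 + 4849.96 = 5117.16 s → 85.3 minutes.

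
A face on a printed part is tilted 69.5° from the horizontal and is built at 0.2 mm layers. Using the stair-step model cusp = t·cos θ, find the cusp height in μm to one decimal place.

70.0 μm

cos(69.5°) = 0.3502, so cusp = 0.2 × 0.3502 = 0.07004 mm → 70.0 μm.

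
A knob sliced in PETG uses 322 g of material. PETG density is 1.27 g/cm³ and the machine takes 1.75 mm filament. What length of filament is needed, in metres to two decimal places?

Extruded volume: 322/1.27 = 253.5433 cm³ (253543.3 mm³).
Filament cross-section = π × (1.75/2)² = 2.4053 mm².
L = V/A = 253543.3/2.4053 = 105410.26 mm → 105.41 m.

105.41 m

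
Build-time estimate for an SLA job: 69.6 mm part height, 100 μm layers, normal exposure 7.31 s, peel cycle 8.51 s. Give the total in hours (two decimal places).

3.06 hours

Layer count = ceil(69.6 / 0.1) = 696.
Per-layer time = 7.31 + 8.51 = 15.82 s.
Total = 696 × 15.82 = 11010.72 s = 3.06 hours.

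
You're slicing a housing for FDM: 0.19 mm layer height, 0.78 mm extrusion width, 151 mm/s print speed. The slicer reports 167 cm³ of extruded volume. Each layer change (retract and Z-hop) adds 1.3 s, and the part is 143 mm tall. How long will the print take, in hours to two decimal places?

Line area: 0.19 × 0.78 → 0.1482 mm².
Toolpath length = 167 cm³ / 0.1482 mm² = 167000 / 0.1482 = 1126855.6 mm.
Time extruding = 1126855.6 / 151 = 7462.6 s.
Layer count = ceil(143 / 0.19) = 753.
Layer-change overhead = 753 × 1.3 = 978.9 s.
Altogether 7462.6 + 978.9 = 8441.5 s, i.e. 2.34 hours.

2.34 hours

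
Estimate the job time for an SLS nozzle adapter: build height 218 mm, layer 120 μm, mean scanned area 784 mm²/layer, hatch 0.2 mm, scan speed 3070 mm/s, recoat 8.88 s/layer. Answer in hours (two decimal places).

5.13 hours

Layer count = ceil(218 / 0.12) = 1817.
Per-layer scan distance = 784 / 0.2 = 3920 mm.
Per-layer scan time = 3920 / 3070 = 1.2769 s.
Layer cycle = 1.2769 + 8.88, so 10.1569 s.
Build time = 1817 × 10.1569 = 18455.0873 s = 5.13 hours.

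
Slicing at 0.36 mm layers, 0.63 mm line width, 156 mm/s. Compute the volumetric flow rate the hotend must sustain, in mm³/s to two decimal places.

35.38

Extrusion cross-section = 0.36 × 0.63 = 0.2268 mm².
Volumetric flow = 156 × 0.2268 = 35.38 mm³/s.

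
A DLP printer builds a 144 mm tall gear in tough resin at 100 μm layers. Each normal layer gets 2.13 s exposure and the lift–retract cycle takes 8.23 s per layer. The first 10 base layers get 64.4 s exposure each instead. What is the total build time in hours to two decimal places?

4.32 hours

Layers = ⌈144/0.1⌉ = 1440.
Burn-in layers: 10 × (64.4 + 8.23) → 726.3 s.
Normal layers = 1430 × (2.13 + 8.23) = 14814.8 s.
Total = 726.3 + 14814.8 = 15541.1 s = 4.32 hours.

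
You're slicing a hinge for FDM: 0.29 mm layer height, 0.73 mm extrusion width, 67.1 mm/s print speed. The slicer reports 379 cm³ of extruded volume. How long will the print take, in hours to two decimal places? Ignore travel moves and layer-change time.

7.41 hours

Extrusion cross-section = 0.29 × 0.73, so 0.2117 mm².
Total extruded path = 379000/0.2117 = 1790269.2 mm.
Extrusion time = 1790269.2 / 67.1 = 26680.6 s.
Converting: 26680.6 s = 7.41 hours.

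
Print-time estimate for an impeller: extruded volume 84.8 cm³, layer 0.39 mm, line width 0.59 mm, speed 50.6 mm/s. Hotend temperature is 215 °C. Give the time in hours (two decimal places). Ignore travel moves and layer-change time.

2.02 hours

Bead cross-section = 0.39 × 0.59 = 0.2301 mm².
Total extruded path = 84800/0.2301 = 368535.4 mm.
Print-move time = 368535.4 / 50.6 = 7283.3 s.
In the requested units: 7283.3 s = 2.02 hours.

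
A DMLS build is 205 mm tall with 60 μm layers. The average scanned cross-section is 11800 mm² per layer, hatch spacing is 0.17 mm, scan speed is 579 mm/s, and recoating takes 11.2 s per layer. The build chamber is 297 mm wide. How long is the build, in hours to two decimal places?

Number of layers: 205 / 0.06 → 3417 (rounded up).
Scan path per layer: 11800 / 0.17 → 69411.8 mm.
Per-layer scan time: 69411.8 / 579 → 119.8822 s.
Per-layer time: 119.8822 + 11.2 → 131.0822 s.
Build time = 3417 × 131.0822 = 447907.8774 s = 124.42 hours.

124.42 hours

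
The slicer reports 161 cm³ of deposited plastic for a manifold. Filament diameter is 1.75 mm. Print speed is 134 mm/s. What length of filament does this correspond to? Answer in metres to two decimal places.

A = π r² = π × 0.875² = 2.4053 mm².
L = 161000 mm³ / 2.4053 mm² = 66935.52 mm, i.e. 66.94 m.

66.94 m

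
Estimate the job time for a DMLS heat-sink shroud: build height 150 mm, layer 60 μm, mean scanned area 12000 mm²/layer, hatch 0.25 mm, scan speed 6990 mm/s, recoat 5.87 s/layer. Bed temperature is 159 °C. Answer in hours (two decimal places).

Number of layers: 150 / 0.06 → 2500 (rounded up).
Hatch length per layer = 12000 / 0.25, so 48000 mm.
Per-layer scan time = 48000 / 6990 = 6.867 s.
Time per layer = 6.867 + 5.87 = 12.737 s.
Total: 2500 × 12.737 s = 31842.5 s → 8.85 hours.

8.85 hours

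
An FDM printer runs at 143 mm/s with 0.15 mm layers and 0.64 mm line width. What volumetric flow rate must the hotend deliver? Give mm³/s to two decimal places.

A = 0.15 × 0.64 = 0.096 mm².
Volumetric flow = 143 × 0.096 = 13.73 mm³/s.

13.73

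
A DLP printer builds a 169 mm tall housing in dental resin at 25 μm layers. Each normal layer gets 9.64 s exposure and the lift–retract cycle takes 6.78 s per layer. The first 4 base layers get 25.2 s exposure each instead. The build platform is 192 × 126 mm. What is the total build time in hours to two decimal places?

Layer count = ceil(169 / 0.025) = 6760.
Bottom layers: 4 × (25.2 + 6.78) → 127.92 s.
Remaining layers = 6756 × (9.64 + 6.78) = 110933.52 s.
Total = 127.92 + 110933.52 = 111061.44 s = 30.85 hours.

30.85 hours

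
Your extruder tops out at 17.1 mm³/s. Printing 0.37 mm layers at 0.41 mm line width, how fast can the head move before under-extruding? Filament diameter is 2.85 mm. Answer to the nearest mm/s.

113 mm/s

Bead cross-section = 0.37 × 0.41, so 0.1517 mm².
v_max = Q/A = 17.1/0.1517 = 112.72 mm/s → 113 mm/s.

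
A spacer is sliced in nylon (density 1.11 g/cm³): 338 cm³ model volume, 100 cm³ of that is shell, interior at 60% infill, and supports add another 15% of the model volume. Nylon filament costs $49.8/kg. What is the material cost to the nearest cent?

Volume inside the shell = 338 − 100 = 238 cm³.
Deposited infill = 0.60 × 238, so 142.8 cm³.
Support = 0.15 × 338, so 50.7 cm³.
Total extruded = 100 + 142.8 + 50.7 = 293.5 cm³.
Mass = 293.5 × 1.11, so 325.785 g.
At $49.8/kg: 325.785/1000 × 49.8 = $16.22.

$16.22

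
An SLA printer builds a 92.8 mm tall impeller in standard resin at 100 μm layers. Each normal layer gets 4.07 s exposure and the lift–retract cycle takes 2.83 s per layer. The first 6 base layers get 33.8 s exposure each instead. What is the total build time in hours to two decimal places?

1.83 hours

Layers = ⌈92.8/0.1⌉ = 928.
Base layers = 6 × (33.8 + 2.83), so 219.78 s.
Remaining layers: 922 × (4.07 + 2.83) → 6361.8 s.
Sum: 219.78 + 6361.8 = 6581.58 s → 1.83 hours.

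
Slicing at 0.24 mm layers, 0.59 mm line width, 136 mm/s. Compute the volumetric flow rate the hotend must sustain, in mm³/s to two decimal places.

19.26

Extrusion cross-section = 0.24 × 0.59, so 0.1416 mm².
Volumetric flow = 136 × 0.1416 = 19.26 mm³/s.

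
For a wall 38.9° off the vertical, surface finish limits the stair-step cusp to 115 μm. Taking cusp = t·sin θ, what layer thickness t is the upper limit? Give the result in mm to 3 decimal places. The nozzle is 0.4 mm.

Layer height = cusp / sin(38.9°) = 0.115 / 0.6280 = 0.183 mm.

0.183 mm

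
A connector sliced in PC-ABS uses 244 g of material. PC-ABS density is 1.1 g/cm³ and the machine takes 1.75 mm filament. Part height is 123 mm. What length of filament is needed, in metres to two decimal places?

Extruded volume: 244/1.1 = 221.8182 cm³ (221818.2 mm³).
A = π r² = π × 0.875² = 2.4053 mm².
Length = 221818.2 / 2.4053 = 92220.6 mm = 92.22 m.

92.22 m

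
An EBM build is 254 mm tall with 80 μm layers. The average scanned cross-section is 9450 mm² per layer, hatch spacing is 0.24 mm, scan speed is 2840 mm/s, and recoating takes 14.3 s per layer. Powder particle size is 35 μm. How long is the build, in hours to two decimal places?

24.84 hours

Layers = ⌈254/0.08⌉ = 3175.
Hatch length per layer = 9450 / 0.24, so 39375 mm.
Scan time per layer = 39375 / 2840 = 13.8644 s.
Layer cycle: 13.8644 + 14.3 → 28.1644 s.
Total: 3175 × 28.1644 s = 89421.97 s → 24.84 hours.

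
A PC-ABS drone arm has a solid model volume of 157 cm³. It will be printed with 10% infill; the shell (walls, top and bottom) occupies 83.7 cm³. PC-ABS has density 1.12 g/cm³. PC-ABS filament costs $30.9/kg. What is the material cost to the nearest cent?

Interior volume: 157 − 83.7 → 73.3 cm³.
Infill deposited = 0.10 × 73.3 = 7.33 cm³.
Total printed volume: 83.7 + 7.33 → 91.03 cm³.
Mass = 91.03 × 1.12, so 101.9536 g.
At $30.9/kg: 101.9536/1000 × 30.9 = $3.15.

$3.15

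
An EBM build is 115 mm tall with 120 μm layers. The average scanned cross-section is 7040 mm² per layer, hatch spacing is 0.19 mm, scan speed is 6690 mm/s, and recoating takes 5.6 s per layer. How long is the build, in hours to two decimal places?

Layers = ⌈115/0.12⌉ = 959.
Hatch length per layer = 7040 / 0.19, so 37052.6 mm.
Scan time per layer = 37052.6 / 6690 = 5.5385 s.
Per-layer time = 5.5385 + 5.6, so 11.1385 s.
Build time = 959 × 11.1385 = 10681.8215 s = 2.97 hours.

2.97 hours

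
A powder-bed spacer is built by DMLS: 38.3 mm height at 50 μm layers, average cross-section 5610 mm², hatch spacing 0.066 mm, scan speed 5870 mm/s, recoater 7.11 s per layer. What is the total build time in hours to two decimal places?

4.59 hours

Layer count = ceil(38.3 / 0.05) = 766.
Per-layer scan distance = 5610 / 0.066 = 85000 mm.
Per-layer scan time: 85000 / 5870 → 14.4804 s.
Layer cycle = 14.4804 + 7.11, so 21.5904 s.
Total: 766 × 21.5904 s = 16538.2464 s → 4.59 hours.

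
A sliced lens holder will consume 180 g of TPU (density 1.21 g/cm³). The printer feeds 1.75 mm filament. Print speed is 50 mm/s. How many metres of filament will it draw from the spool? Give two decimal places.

Extruded volume: 180/1.21 = 148.7603 cm³ (148760.3 mm³).
Filament cross-section = π × (1.75/2)² = 2.4053 mm².
L = V/A = 148760.3/2.4053 = 61846.88 mm → 61.85 m.

61.85 m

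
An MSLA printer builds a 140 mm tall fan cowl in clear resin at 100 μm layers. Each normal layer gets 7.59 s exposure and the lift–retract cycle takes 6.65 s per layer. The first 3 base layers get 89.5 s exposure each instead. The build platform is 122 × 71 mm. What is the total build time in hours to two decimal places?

Number of layers: 140 / 0.1 → 1400 (rounded up).
Burn-in layers: 3 × (89.5 + 6.65) → 288.45 s.
Regular layers = 1397 × (7.59 + 6.65) = 19893.28 s.
Total = 288.45 + 19893.28 = 20181.73 s = 5.61 hours.

5.61 hours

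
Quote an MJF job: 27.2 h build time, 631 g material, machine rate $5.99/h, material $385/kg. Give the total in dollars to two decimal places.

Machine-time cost = 5.99 × 27.2 = $162.928.
Material cost = 385 × 631/1000, so $242.935.
Total = 162.928 + 242.935 = 405.863 ≈ $405.86.

$405.86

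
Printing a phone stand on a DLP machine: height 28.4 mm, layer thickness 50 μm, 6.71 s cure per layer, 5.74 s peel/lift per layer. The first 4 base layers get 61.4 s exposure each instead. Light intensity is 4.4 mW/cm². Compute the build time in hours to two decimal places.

Layer count = ceil(28.4 / 0.05) = 568.
Burn-in layers = 4 × (61.4 + 5.74) = 268.56 s.
Remaining layers: 564 × (6.71 + 5.74) → 7021.8 s.
Sum: 268.56 + 7021.8 = 7290.36 s → 2.03 hours.

2.03 hours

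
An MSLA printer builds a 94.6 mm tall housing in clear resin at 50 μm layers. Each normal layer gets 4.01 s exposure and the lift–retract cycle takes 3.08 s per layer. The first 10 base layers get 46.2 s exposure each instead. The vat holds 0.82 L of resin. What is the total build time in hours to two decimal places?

Layer count = ceil(94.6 / 0.05) = 1892.
Bottom layers = 10 × (46.2 + 3.08), so 492.8 s.
Remaining layers: 1882 × (4.01 + 3.08) → 13343.38 s.
Sum: 492.8 + 13343.38 = 13836.18 s → 3.84 hours.

3.84 hours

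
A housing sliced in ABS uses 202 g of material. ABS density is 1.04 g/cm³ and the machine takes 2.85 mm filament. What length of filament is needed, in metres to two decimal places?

30.45 m

Volume = 202 g / 1.04 g·cm⁻³ = 194.2308 cm³ = 194230.8 mm³.
Filament cross-section = π × (2.85/2)² = 6.3794 mm².
Length = 194230.8 / 6.3794 = 30446.56 mm = 30.45 m.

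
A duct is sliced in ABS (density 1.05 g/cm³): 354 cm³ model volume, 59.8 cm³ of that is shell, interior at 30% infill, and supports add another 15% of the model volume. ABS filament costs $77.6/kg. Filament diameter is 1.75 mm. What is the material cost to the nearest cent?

$16.39

Infill region: 354 − 59.8 → 294.2 cm³.
Infill volume: 0.30 × 294.2 → 88.26 cm³.
Support = 0.15 × 354 = 53.1 cm³.
Total extruded: 59.8 + 88.26 + 53.1 → 201.16 cm³.
Mass: 201.16 × 1.05 → 211.218 g.
Cost = 211.218 g / 1000 × $77.6/kg = $16.39.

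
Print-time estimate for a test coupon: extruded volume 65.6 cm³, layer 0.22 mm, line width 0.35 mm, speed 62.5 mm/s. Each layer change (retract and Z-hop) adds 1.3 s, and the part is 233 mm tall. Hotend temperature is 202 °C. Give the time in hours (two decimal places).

4.17 hours

Extrusion cross-section = 0.22 × 0.35 = 0.077 mm².
Toolpath length = 65.6 cm³ / 0.077 mm² = 65600 / 0.077 = 851948.1 mm.
Extrusion time = 851948.1 / 62.5 = 13631.2 s.
Layer count = ceil(233 / 0.22) = 1060.
Layer-change overhead = 1060 × 1.3, so 1378 s.
Total = 13631.2 + 1378 = 15009.2 s = 4.17 hours.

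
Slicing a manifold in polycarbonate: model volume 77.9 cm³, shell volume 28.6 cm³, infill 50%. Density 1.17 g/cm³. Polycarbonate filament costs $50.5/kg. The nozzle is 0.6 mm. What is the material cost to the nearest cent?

$3.15

Volume inside the shell = 77.9 − 28.6, so 49.3 cm³.
Infill volume: 0.50 × 49.3 → 24.65 cm³.
Deposited volume = 28.6 + 24.65 = 53.25 cm³.
Mass = 53.25 × 1.17 = 62.3025 g.
At $50.5/kg: 62.3025/1000 × 50.5 = $3.15.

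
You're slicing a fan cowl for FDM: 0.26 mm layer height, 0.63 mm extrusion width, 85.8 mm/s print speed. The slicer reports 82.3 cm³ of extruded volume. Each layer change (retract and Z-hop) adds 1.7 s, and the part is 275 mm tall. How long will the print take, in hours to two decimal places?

Bead cross-section = 0.26 × 0.63, so 0.1638 mm².
Toolpath length = 82.3 cm³ / 0.1638 mm² = 82300 / 0.1638 = 502442 mm.
Print-move time = 502442 / 85.8 = 5856 s.
Layer count = ceil(275 / 0.26) = 1058.
Z-hop total: 1058 × 1.7 → 1798.6 s.
Total = 5856 + 1798.6 = 7654.6 s = 2.13 hours.

2.13 hours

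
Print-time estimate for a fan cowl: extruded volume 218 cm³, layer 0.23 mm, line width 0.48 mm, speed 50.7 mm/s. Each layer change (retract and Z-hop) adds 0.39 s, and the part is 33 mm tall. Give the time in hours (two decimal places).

Line area = 0.23 × 0.48, so 0.1104 mm².
Toolpath length = 218 cm³ / 0.1104 mm² = 218000 / 0.1104 = 1974637.7 mm.
Extrusion time = 1974637.7 / 50.7 = 38947.5 s.
Layers = ⌈33/0.23⌉ = 144.
Non-print overhead = 144 × 0.39 = 56.16 s.
Total = 38947.5 + 56.16 = 39003.66 s = 10.83 hours.

10.83 hours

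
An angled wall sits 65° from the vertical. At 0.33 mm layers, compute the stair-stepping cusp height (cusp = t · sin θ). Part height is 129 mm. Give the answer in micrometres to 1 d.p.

Cusp = layer height × sin(65°) = 0.33 × 0.9063 = 0.299079 mm = 299.1 μm.

299.1 μm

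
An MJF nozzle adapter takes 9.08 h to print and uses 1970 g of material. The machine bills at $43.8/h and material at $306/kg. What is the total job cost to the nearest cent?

$1000.52

Machine-time cost: 43.8 × 9.08 → $397.704.
Feedstock cost: 306 × 1970/1000 → $602.82.
Job cost: 397.704 + 602.82 = 1000.524 ≈ $1000.52.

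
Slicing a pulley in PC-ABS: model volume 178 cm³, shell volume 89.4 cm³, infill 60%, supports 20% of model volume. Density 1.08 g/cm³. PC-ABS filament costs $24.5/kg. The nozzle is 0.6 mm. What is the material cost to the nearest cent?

$4.71

Infill region = 178 − 89.4 = 88.6 cm³.
Deposited infill = 0.60 × 88.6 = 53.16 cm³.
Support = 0.20 × 178 = 35.6 cm³.
Total extruded = 89.4 + 53.16 + 35.6, so 178.16 cm³.
Mass = 178.16 × 1.08 = 192.4128 g.
Cost = 192.4128 g / 1000 × $24.5/kg = $4.71.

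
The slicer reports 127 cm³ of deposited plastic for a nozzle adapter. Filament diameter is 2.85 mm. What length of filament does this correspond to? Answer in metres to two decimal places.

19.91 m

A = π r² = π × 1.425² = 6.3794 mm².
Length = 127 cm³ / 6.3794 mm² = 127000 / 6.3794 = 19907.83 mm = 19.91 m.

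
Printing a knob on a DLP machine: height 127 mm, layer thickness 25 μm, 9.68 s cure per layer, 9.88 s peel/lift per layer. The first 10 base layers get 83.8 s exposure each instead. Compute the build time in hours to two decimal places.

27.81 hours

Layer count = ceil(127 / 0.025) = 5080.
Bottom layers = 10 × (83.8 + 9.88), so 936.8 s.
Regular layers = 5070 × (9.68 + 9.88) = 99169.2 s.
Total = 936.8 + 99169.2 = 100106 s = 27.81 hours.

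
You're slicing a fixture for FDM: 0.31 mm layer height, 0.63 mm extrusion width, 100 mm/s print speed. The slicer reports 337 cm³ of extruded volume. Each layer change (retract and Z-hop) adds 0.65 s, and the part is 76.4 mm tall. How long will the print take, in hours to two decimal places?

4.84 hours

Extrusion cross-section = 0.31 × 0.63 = 0.1953 mm².
Path length: 337000 mm³ / 0.1953 mm² → 1725550.4 mm.
Extrusion time = 1725550.4 / 100, so 17255.5 s.
Number of layers: 76.4 / 0.31 → 247 (rounded up).
Layer-change overhead = 247 × 0.65 = 160.55 s.
Total = 17255.5 + 160.55 = 17416.05 s = 4.84 hours.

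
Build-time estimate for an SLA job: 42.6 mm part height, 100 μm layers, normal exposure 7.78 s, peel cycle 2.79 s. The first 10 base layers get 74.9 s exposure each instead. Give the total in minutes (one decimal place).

Number of layers: 42.6 / 0.1 → 426 (rounded up).
Base layers = 10 × (74.9 + 2.79) = 776.9 s.
Remaining layers: 416 × (7.78 + 2.79) → 4397.12 s.
Total = 776.9 + 4397.12 = 5174.02 s = 86.2 minutes.

86.2 minutes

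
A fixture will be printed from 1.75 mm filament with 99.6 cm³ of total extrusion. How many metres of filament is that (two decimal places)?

41.41 m

A = π r² = π × 0.875² = 2.4053 mm².
L = 99600 mm³ / 2.4053 mm² = 41408.56 mm, i.e. 41.41 m.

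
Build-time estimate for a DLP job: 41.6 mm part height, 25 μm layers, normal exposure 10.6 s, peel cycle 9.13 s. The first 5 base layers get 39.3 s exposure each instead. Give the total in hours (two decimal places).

Number of layers: 41.6 / 0.025 → 1664 (rounded up).
Base layers = 5 × (39.3 + 9.13), so 242.15 s.
Regular layers = 1659 × (10.6 + 9.13) = 32732.07 s.
Total = 242.15 + 32732.07 = 32974.22 s = 9.16 hours.

9.16 hours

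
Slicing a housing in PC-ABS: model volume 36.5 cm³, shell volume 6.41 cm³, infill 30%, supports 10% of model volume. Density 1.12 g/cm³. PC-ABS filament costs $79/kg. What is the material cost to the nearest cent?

Volume inside the shell = 36.5 − 6.41 = 30.09 cm³.
Infill deposited = 0.30 × 30.09 = 9.027 cm³.
Support = 0.10 × 36.5 = 3.65 cm³.
Total extruded: 6.41 + 9.027 + 3.65 → 19.087 cm³.
Mass = 19.087 × 1.12 = 21.37744 g.
At $79/kg: 21.37744/1000 × 79 = $1.69.

$1.69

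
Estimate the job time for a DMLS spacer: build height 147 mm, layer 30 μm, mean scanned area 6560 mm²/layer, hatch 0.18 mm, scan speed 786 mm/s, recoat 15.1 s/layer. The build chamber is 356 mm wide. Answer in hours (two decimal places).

83.66 hours

Layer count = ceil(147 / 0.03) = 4900.
Hatch length per layer: 6560 / 0.18 → 36444.4 mm.
Per-layer scan time: 36444.4 / 786 → 46.3669 s.
Per-layer time = 46.3669 + 15.1, so 61.4669 s.
Total: 4900 × 61.4669 s = 301187.81 s → 83.66 hours.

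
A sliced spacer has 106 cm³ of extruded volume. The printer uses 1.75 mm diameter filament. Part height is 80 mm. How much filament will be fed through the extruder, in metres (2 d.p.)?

A = π r² = π × 0.875² = 2.4053 mm².
L = 106000 mm³ / 2.4053 mm² = 44069.35 mm, i.e. 44.07 m.

44.07 m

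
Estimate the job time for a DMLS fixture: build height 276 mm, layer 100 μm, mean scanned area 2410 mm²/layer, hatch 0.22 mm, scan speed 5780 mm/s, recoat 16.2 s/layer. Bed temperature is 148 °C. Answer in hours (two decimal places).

Layers = ⌈276/0.1⌉ = 2760.
Hatch length per layer: 2410 / 0.22 → 10954.5 mm.
Laser time per layer: 10954.5 / 5780 → 1.8952 s.
Per-layer time = 1.8952 + 16.2, so 18.0952 s.
Total: 2760 × 18.0952 s = 49942.752 s → 13.87 hours.

13.87 hours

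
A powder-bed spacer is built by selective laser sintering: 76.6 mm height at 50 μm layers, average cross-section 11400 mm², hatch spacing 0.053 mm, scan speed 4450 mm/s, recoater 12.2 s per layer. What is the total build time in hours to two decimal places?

25.76 hours

Layers = ⌈76.6/0.05⌉ = 1532.
Scan path per layer = 11400 / 0.053, so 215094.3 mm.
Laser time per layer: 215094.3 / 4450 → 48.3358 s.
Per-layer time: 48.3358 + 12.2 → 60.5358 s.
Total: 1532 × 60.5358 s = 92740.8456 s → 25.76 hours.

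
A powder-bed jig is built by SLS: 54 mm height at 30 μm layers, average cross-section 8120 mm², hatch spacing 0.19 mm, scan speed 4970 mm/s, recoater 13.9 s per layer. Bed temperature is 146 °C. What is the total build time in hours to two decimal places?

Layer count = ceil(54 / 0.03) = 1800.
Scan path per layer: 8120 / 0.19 → 42736.8 mm.
Per-layer scan time = 42736.8 / 4970, so 8.599 s.
Layer cycle: 8.599 + 13.9 → 22.499 s.
Total: 1800 × 22.499 s = 40498.2 s → 11.25 hours.

11.25 hours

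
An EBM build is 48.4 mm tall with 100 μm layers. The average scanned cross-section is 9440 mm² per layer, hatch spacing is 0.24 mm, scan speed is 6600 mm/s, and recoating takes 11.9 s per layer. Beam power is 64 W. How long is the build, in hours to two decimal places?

Layer count = ceil(48.4 / 0.1) = 484.
Per-layer scan distance = 9440 / 0.24 = 39333.3 mm.
Beam time per layer = 39333.3 / 6600, so 5.9596 s.
Per-layer time = 5.9596 + 11.9 = 17.8596 s.
Total: 484 × 17.8596 s = 8644.0464 s → 2.40 hours.

2.40 hours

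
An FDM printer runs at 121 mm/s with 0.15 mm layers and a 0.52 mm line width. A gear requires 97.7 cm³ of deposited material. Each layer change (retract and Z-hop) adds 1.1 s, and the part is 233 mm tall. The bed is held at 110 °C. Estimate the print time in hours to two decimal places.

3.35 hours

Line area: 0.15 × 0.52 → 0.078 mm².
Path length: 97700 mm³ / 0.078 mm² → 1252564.1 mm.
Extrusion time = 1252564.1 / 121, so 10351.8 s.
Layer count = ceil(233 / 0.15) = 1554.
Z-hop total = 1554 × 1.1, so 1709.4 s.
Altogether 10351.8 + 1709.4 = 12061.2 s, i.e. 3.35 hours.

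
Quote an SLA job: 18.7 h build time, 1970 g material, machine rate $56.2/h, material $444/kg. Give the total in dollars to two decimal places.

Machine cost: 56.2 × 18.7 → $1050.94.
Feedstock cost = 444 × 1970/1000 = $874.68.
Total = 1050.94 + 874.68 = $1925.62.

$1925.62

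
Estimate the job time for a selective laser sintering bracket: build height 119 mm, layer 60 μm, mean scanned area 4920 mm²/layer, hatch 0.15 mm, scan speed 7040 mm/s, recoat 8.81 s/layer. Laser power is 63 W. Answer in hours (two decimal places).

Number of layers: 119 / 0.06 → 1984 (rounded up).
Scan path per layer: 4920 / 0.15 → 32800 mm.
Laser time per layer: 32800 / 7040 → 4.6591 s.
Per-layer time = 4.6591 + 8.81, so 13.4691 s.
Build time = 1984 × 13.4691 = 26722.6944 s = 7.42 hours.

7.42 hours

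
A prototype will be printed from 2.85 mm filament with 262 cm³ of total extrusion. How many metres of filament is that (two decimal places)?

Filament cross-section = π × (2.85/2)² = 6.3794 mm².
L = 262000 mm³ / 6.3794 mm² = 41069.69 mm, i.e. 41.07 m.

41.07 m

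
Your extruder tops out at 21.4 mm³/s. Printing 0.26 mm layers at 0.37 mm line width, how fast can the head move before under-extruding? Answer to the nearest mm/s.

A: 0.26 × 0.37 → 0.0962 mm².
Max speed = 21.4 / 0.0962 = 222.45 ≈ 222 mm/s.

222 mm/s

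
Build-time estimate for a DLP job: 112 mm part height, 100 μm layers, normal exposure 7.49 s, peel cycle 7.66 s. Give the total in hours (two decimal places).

Number of layers: 112 / 0.1 → 1120 (rounded up).
Per-layer time = 7.49 + 7.66 = 15.15 s.
Build time: 1120 × 15.15 s = 16968 s, i.e. 4.71 hours.

4.71 hours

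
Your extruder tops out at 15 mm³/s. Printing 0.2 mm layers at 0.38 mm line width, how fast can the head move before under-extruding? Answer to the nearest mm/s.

197 mm/s

Bead cross-section = 0.2 × 0.38, so 0.076 mm².
Max speed = 15 / 0.076 = 197.37 ≈ 197 mm/s.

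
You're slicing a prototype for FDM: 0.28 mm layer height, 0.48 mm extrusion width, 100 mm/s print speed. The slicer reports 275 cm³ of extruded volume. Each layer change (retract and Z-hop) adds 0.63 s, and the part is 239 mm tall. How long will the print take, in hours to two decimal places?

5.83 hours

Line area = 0.28 × 0.48, so 0.1344 mm².
Path length: 275000 mm³ / 0.1344 mm² → 2046131 mm.
Print-move time = 2046131 / 100 = 20461.3 s.
Layers = ⌈239/0.28⌉ = 854.
Non-print overhead: 854 × 0.63 → 538.02 s.
Altogether 20461.3 + 538.02 = 20999.32 s, i.e. 5.83 hours.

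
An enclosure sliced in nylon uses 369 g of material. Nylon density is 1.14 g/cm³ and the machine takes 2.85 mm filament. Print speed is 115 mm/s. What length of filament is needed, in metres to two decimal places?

Extruded volume: 369/1.14 = 323.6842 cm³ (323684.2 mm³).
Filament cross-section = π × (2.85/2)² = 6.3794 mm².
L = V/A = 323684.2/6.3794 = 50738.97 mm → 50.74 m.

50.74 m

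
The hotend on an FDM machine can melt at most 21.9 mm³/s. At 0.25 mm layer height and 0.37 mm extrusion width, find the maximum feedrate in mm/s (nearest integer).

Extrusion cross-section = 0.25 × 0.37 = 0.0925 mm².
v_max = Q/A = 21.9/0.0925 = 236.76 mm/s → 237 mm/s.

237 mm/s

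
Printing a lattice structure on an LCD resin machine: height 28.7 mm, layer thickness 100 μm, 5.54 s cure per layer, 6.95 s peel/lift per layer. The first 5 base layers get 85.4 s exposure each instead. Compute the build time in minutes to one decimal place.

66.4 minutes

Layer count = ceil(28.7 / 0.1) = 287.
Burn-in layers: 5 × (85.4 + 6.95) → 461.75 s.
Remaining layers = 282 × (5.54 + 6.95), so 3522.18 s.
Total = 461.75 + 3522.18 = 3983.93 s = 66.4 minutes.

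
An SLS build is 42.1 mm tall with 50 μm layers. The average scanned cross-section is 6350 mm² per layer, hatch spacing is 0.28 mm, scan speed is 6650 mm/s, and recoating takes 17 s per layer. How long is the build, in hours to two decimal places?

4.77 hours

Layers = ⌈42.1/0.05⌉ = 842.
Scan path per layer = 6350 / 0.28, so 22678.6 mm.
Per-layer scan time: 22678.6 / 6650 → 3.4103 s.
Per-layer time = 3.4103 + 17, so 20.4103 s.
842 layers × 20.4103 s/layer = 17185.4726 s, i.e. 4.77 hours.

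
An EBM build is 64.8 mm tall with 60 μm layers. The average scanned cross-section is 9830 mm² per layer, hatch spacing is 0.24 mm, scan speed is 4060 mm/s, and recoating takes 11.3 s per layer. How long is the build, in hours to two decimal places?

Number of layers: 64.8 / 0.06 → 1080 (rounded up).
Scan path per layer = 9830 / 0.24, so 40958.3 mm.
Per-layer scan time = 40958.3 / 4060 = 10.0883 s.
Time per layer = 10.0883 + 11.3, so 21.3883 s.
Build time = 1080 × 21.3883 = 23099.364 s = 6.42 hours.

6.42 hours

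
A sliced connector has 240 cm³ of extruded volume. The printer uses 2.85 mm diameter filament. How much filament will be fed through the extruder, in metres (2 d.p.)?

37.62 m

Filament cross-section = π × (2.85/2)² = 6.3794 mm².
Length = 240 cm³ / 6.3794 mm² = 240000 / 6.3794 = 37621.09 mm = 37.62 m.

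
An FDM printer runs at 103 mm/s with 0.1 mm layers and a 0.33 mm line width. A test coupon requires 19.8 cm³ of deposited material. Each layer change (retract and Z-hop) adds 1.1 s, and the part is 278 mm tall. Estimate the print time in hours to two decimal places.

2.47 hours

Extrusion cross-section = 0.1 × 0.33 = 0.033 mm².
Total extruded path = 19800/0.033 = 600000 mm.
Extrusion time = 600000 / 103 = 5825.2 s.
Number of layers: 278 / 0.1 → 2780 (rounded up).
Layer-change overhead = 2780 × 1.1 = 3058 s.
Total = 5825.2 + 3058 = 8883.2 s = 2.47 hours.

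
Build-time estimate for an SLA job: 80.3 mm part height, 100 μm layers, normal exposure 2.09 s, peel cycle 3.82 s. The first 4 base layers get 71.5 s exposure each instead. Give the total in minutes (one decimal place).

83.7 minutes

Layers = ⌈80.3/0.1⌉ = 803.
Burn-in layers: 4 × (71.5 + 3.82) → 301.28 s.
Normal layers = 799 × (2.09 + 3.82) = 4722.09 s.
Total = 301.28 + 4722.09 = 5023.37 s = 83.7 minutes.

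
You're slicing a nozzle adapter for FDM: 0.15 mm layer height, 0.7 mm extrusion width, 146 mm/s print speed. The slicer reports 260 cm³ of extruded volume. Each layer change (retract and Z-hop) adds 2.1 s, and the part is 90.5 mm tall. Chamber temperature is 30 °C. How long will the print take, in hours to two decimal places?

Extrusion cross-section = 0.15 × 0.7 = 0.105 mm².
Total extruded path = 260000/0.105 = 2476190.5 mm.
Print-move time: 2476190.5 / 146 → 16960.2 s.
Layers = ⌈90.5/0.15⌉ = 604.
Non-print overhead = 604 × 2.1, so 1268.4 s.
Total = 16960.2 + 1268.4 = 18228.6 s = 5.06 hours.

5.06 hours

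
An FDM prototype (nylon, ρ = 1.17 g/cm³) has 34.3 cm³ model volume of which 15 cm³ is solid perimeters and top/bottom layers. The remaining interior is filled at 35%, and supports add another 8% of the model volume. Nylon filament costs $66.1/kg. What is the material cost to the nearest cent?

$1.89

Infill region = 34.3 − 15 = 19.3 cm³.
Deposited infill = 0.35 × 19.3 = 6.755 cm³.
Support: 0.08 × 34.3 → 2.744 cm³.
Total printed volume = 15 + 6.755 + 2.744, so 24.499 cm³.
Mass = 24.499 × 1.17, so 28.66383 g.
At $66.1/kg: 28.66383/1000 × 66.1 = $1.89.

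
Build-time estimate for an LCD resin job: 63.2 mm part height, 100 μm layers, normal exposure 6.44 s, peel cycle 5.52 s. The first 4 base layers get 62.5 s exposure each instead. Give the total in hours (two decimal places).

Number of layers: 63.2 / 0.1 → 632 (rounded up).
Bottom layers: 4 × (62.5 + 5.52) → 272.08 s.
Remaining layers: 628 × (6.44 + 5.52) → 7510.88 s.
Sum: 272.08 + 7510.88 = 7782.96 s → 2.16 hours.

2.16 hours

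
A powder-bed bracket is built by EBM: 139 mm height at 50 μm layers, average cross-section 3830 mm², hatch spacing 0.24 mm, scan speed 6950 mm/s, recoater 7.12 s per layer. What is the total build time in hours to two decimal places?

Number of layers: 139 / 0.05 → 2780 (rounded up).
Per-layer scan distance = 3830 / 0.24, so 15958.3 mm.
Per-layer scan time = 15958.3 / 6950, so 2.2962 s.
Time per layer: 2.2962 + 7.12 → 9.4162 s.
Build time = 2780 × 9.4162 = 26177.036 s = 7.27 hours.

7.27 hours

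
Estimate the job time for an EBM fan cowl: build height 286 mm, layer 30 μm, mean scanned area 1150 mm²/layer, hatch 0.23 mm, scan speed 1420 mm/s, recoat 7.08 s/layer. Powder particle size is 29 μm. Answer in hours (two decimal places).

Layers = ⌈286/0.03⌉ = 9534.
Hatch length per layer = 1150 / 0.23, so 5000 mm.
Beam time per layer: 5000 / 1420 → 3.5211 s.
Time per layer: 3.5211 + 7.08 → 10.6011 s.
9534 layers × 10.6011 s/layer = 101070.8874 s, i.e. 28.08 hours.

28.08 hours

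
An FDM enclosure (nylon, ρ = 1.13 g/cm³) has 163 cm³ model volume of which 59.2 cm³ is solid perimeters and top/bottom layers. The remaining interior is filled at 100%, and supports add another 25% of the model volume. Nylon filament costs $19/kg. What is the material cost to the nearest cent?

Volume inside the shell: 163 − 59.2 → 103.8 cm³.
Infill volume = 1.00 × 103.8 = 103.8 cm³.
Support = 0.25 × 163 = 40.75 cm³.
Deposited volume = 59.2 + 103.8 + 40.75, so 203.75 cm³.
Mass = 203.75 × 1.13 = 230.2375 g.
Cost = 230.2375 g / 1000 × $19/kg = $4.37.

$4.37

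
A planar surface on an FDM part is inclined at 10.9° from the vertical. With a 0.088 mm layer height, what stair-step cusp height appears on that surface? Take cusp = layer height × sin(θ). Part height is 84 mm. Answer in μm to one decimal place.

Cusp = layer height × sin(10.9°) = 0.088 × 0.1891 = 0.016641 mm = 16.6 μm.

16.6 μm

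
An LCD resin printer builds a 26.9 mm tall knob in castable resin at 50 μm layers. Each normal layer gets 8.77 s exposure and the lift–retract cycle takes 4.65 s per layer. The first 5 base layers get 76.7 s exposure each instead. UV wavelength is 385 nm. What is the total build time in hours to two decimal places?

2.10 hours

Layer count = ceil(26.9 / 0.05) = 538.
Bottom layers = 5 × (76.7 + 4.65), so 406.75 s.
Normal layers = 533 × (8.77 + 4.65), so 7152.86 s.
Sum: 406.75 + 7152.86 = 7559.61 s → 2.10 hours.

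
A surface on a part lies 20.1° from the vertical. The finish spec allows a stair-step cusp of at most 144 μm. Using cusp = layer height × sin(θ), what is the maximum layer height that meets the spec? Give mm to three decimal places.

sin(20.1°) = 0.3437; t_max = 0.144/0.3437 = 0.419 mm.

0.419 mm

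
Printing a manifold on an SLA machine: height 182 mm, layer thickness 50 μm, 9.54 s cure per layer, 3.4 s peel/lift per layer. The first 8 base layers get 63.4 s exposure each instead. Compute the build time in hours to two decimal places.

Layers = ⌈182/0.05⌉ = 3640.
Base layers = 8 × (63.4 + 3.4) = 534.4 s.
Regular layers = 3632 × (9.54 + 3.4), so 46998.08 s.
Total = 534.4 + 46998.08 = 47532.48 s = 13.20 hours.

13.20 hours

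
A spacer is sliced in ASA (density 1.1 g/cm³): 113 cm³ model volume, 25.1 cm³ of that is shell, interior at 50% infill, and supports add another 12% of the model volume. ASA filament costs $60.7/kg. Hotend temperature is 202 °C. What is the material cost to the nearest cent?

Infill region = 113 − 25.1 = 87.9 cm³.
Deposited infill = 0.50 × 87.9 = 43.95 cm³.
Support = 0.12 × 113 = 13.56 cm³.
Total extruded = 25.1 + 43.95 + 13.56 = 82.61 cm³.
Mass: 82.61 × 1.1 → 90.871 g.
Cost = 90.871 g / 1000 × $60.7/kg = $5.52.

$5.52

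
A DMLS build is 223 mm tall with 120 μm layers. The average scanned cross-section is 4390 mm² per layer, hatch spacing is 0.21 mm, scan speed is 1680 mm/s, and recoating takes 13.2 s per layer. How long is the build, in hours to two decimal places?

13.24 hours

Layers = ⌈223/0.12⌉ = 1859.
Hatch length per layer = 4390 / 0.21, so 20904.8 mm.
Per-layer scan time = 20904.8 / 1680 = 12.4433 s.
Layer cycle = 12.4433 + 13.2, so 25.6433 s.
Total: 1859 × 25.6433 s = 47670.8947 s → 13.24 hours.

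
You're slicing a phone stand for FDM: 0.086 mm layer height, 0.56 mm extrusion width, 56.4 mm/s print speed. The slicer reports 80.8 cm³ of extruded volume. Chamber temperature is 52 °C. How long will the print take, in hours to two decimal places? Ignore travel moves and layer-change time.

Line area: 0.086 × 0.56 → 0.04816 mm².
Total extruded path = 80800/0.04816 = 1677740.9 mm.
Time extruding: 1677740.9 / 56.4 → 29747.2 s.
That's 29747.2 s → 8.26 hours.

8.26 hours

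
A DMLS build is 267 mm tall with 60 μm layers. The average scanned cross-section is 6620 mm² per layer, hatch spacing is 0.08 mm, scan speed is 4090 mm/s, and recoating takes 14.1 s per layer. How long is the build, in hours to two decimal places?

Number of layers: 267 / 0.06 → 4450 (rounded up).
Per-layer scan distance = 6620 / 0.08, so 82750 mm.
Per-layer scan time = 82750 / 4090 = 20.2323 s.
Layer cycle = 20.2323 + 14.1, so 34.3323 s.
Build time = 4450 × 34.3323 = 152778.735 s = 42.44 hours.

42.44 hours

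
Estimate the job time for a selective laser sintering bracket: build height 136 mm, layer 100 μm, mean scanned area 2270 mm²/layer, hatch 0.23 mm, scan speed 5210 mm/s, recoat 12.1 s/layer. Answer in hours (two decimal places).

5.29 hours

Number of layers: 136 / 0.1 → 1360 (rounded up).
Per-layer scan distance = 2270 / 0.23, so 9869.6 mm.
Per-layer scan time = 9869.6 / 5210, so 1.8944 s.
Time per layer: 1.8944 + 12.1 → 13.9944 s.
1360 layers × 13.9944 s/layer = 19032.384 s, i.e. 5.29 hours.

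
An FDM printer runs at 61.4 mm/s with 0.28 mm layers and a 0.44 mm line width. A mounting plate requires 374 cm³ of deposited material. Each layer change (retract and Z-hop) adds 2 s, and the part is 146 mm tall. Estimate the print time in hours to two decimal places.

14.02 hours

Line area = 0.28 × 0.44 = 0.1232 mm².
Toolpath length = 374 cm³ / 0.1232 mm² = 374000 / 0.1232 = 3035714.3 mm.
Extrusion time = 3035714.3 / 61.4, so 49441.6 s.
Layers = ⌈146/0.28⌉ = 522.
Z-hop total = 522 × 2 = 1044 s.
Altogether 49441.6 + 1044 = 50485.6 s, i.e. 14.02 hours.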